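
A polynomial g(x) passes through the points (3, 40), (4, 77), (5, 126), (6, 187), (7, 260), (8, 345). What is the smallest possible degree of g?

2

Forward differences of the values at x = 3, 4, 5, 6, 7, 8:
  g  : 40  77  126  187  260  345
  Δ  : 37  49  61  73  85
  Δ^2: 12  12  12  12
  Δ^3: 0  0  0
  Δ^4: 0  0
  Δ^5: 0
The second differences are constant (12) and nonzero, while all higher differences vanish, so the minimal degree is 2.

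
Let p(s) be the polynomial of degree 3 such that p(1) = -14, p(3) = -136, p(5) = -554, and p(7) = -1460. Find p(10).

Forward differences of the values at s = 1, 3, 5, 7:
  p  : -14  -136  -554  -1460
  Δ  : -122  -418  -906
  Δ^2: -296  -488
  Δ^3: -192
The third differences are constant, confirming degree 3.
Interpolating (Newton forward form) and evaluating at s = 10 gives p(10) = -4154.

-4154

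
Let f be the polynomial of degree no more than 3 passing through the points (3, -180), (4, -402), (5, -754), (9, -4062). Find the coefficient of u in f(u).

Write f(u) = au^3 + bu^2 + cu + d. Substituting each data point gives a linear system:
  27a + 9b + 3c + d = -180
  64a + 16b + 4c + d = -402
  125a + 25b + 5c + d = -754
  729a + 81b + 9c + d = -4062
Solving the system yields a = -5, b = -5, c = -2, d = 6.
So f(u) = -5u³ - 5u² - 2u + 6.
The coefficient of u is -2.

-2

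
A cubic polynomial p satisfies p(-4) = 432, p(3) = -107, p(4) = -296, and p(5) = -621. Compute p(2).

-18

Write p(n) = an^3 + bn^2 + cn + d. Substituting each data point gives a linear system:
  -64a + 16b - 4c + d = 432
  27a + 9b + 3c + d = -107
  64a + 16b + 4c + d = -296
  125a + 25b + 5c + d = -621
Solving the system yields a = -6, b = 4, c = 5, d = 4.
So p(n) = -6n³ + 4n² + 5n + 4.
Then p(2) = -18.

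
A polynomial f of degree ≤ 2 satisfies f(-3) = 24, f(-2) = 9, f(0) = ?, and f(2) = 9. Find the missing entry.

The 3 known points determine the degree-2 polynomial uniquely.
Write f(u) = au^2 + bu + c. Substituting each data point gives a linear system:
  9a - 3b + c = 24
  4a - 2b + c = 9
  4a + 2b + c = 9
Solving the system yields a = 3, b = 0, c = -3.
So f(u) = 3u² - 3.
Then f(0) = -3.

-3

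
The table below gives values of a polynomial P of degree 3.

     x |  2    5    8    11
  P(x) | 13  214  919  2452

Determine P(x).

P(x) = 2x^3 - 2x^2 + 3x - 1

Using the Lagrange interpolation formula with nodes 2, 5, 8, 11:
  L_0(x) = (x - 5)(x - 8)(x - 11) / -162
  L_1(x) = (x - 2)(x - 8)(x - 11) / 54
  L_2(x) = (x - 2)(x - 5)(x - 11) / -54
  L_3(x) = (x - 2)(x - 5)(x - 8) / 162
Then P(x) = 13·L_0(x) + 214·L_1(x) + 919·L_2(x) + 2452·L_3(x).
Expanding and collecting terms gives P(x) = 2x^3 - 2x^2 + 3x - 1.
Check: P(8) = 919. ✓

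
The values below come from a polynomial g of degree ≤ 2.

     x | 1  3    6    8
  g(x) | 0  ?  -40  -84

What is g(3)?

-4

The 3 known points determine the degree-2 polynomial uniquely.
Write g(x) = ax^2 + bx + c. Substituting each data point gives a linear system:
  a + b + c = 0
  36a + 6b + c = -40
  64a + 8b + c = -84
Solving the system yields a = -2, b = 6, c = -4.
So g(x) = -2x^2 + 6x - 4.
Then g(3) = -4.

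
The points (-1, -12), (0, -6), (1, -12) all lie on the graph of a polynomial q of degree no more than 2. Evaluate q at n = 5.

Forward differences of the values at n = -1, 0, 1:
  q  : -12  -6  -12
  Δ  : 6  -6
  Δ^2: -12
The second differences are constant, confirming degree 2.
Interpolating (Newton forward form) and evaluating at n = 5 gives q(5) = -156.

-156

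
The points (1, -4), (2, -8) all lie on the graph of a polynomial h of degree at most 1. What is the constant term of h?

0

Write h(s) = as + b. Substituting each data point gives a linear system:
  a + b = -4
  2a + b = -8
Solving the system yields a = -4, b = 0.
So h(s) = -4s.
The constant term is 0.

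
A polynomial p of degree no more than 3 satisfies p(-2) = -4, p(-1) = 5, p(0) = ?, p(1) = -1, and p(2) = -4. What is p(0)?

On equispaced nodes a degree-3 polynomial has vanishing fourth forward difference, so
  p(-2) - 4·p(-1) + 6·p(0) - 4·p(1) + p(2) = 0.
Substituting the known values and solving for p(0):
  6·p(0) = 24
  p(0) = 4.

4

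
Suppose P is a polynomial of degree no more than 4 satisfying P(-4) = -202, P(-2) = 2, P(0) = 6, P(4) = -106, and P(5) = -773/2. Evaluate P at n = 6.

-942

Using the Lagrange interpolation formula with nodes -4, -2, 0, 4, 5:
  L_0(n) = (n + 2)n(n - 4)(n - 5) / 576
  L_1(n) = (n + 4)n(n - 4)(n - 5) / -168
  L_2(n) = (n + 4)(n + 2)(n - 4)(n - 5) / 160
  L_3(n) = (n + 4)(n + 2)n(n - 5) / -192
  L_4(n) = (n + 4)(n + 2)n(n - 4) / 315
Then P(n) = -202·L_0(n) + 2·L_1(n) + 6·L_2(n) - 106·L_3(n) - 773/2·L_4(n).
Expanding and collecting terms gives P(n) = -n⁴ + (1/2)n³ + 6n² + 4n + 6.
Evaluating at n = 6: P(6) = -942.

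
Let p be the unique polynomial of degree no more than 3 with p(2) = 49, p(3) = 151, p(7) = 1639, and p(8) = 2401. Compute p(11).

Using the Lagrange interpolation formula with nodes 2, 3, 7, 8:
  L_0(x) = (x - 3)(x - 7)(x - 8) / -30
  L_1(x) = (x - 2)(x - 7)(x - 8) / 20
  L_2(x) = (x - 2)(x - 3)(x - 8) / -20
  L_3(x) = (x - 2)(x - 3)(x - 7) / 30
Then p(x) = 49·L_0(x) + 151·L_1(x) + 1639·L_2(x) + 2401·L_3(x).
Expanding and collecting terms gives p(x) = 4x^3 + 6x^2 - 4x + 1.
Evaluating at x = 11: p(11) = 6007.

6007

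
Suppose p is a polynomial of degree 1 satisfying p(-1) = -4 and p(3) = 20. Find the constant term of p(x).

Write p(x) = ax + b. Substituting each data point gives a linear system:
  -a + b = -4
  3a + b = 20
Solving the system yields a = 6, b = 2.
So p(x) = 6x + 2.
The constant term is 2.

2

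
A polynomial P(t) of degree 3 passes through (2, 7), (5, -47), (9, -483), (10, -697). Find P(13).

Write P(t) = at^3 + bt^2 + ct + d. Substituting each data point gives a linear system:
  8a + 4b + 2c + d = 7
  125a + 25b + 5c + d = -47
  729a + 81b + 9c + d = -483
  1000a + 100b + 10c + d = -697
Solving the system yields a = -1, b = 3, c = 0, d = 3.
So P(t) = -t³ + 3t² + 3.
Then P(13) = -1687.

-1687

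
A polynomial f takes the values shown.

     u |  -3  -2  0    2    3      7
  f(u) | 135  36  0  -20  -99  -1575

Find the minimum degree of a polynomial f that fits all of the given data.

Divided differences on the nodes -3, -2, 0, 2, 3, 7:
  order 0: 135  36  0  -20  -99  -1575
  order 1: -99  -18  -10  -79  -369
  order 2: 27  2  -23  -58
  order 3: -5  -5  -5
  order 4: 0  0
  order 5: 0
The order-3 divided differences are all -5 (nonzero) and every higher order vanishes, so the data lies on a polynomial of degree exactly 3.

3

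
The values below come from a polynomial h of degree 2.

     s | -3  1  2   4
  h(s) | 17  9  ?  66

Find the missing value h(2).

22

The 3 known points determine the degree-2 polynomial uniquely.
Write h(s) = as^2 + bs + c. Substituting each data point gives a linear system:
  9a - 3b + c = 17
  a + b + c = 9
  16a + 4b + c = 66
Solving the system yields a = 3, b = 4, c = 2.
So h(s) = 3s^2 + 4s + 2.
Then h(2) = 22.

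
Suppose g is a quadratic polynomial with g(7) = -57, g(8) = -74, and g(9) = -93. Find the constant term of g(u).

Write g(u) = au^2 + bu + c. Substituting each data point gives a linear system:
  49a + 7b + c = -57
  64a + 8b + c = -74
  81a + 9b + c = -93
Solving the system yields a = -1, b = -2, c = 6.
So g(u) = -u^2 - 2u + 6.
The constant term is 6.

6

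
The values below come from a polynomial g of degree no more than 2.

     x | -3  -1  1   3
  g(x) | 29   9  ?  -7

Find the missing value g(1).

-3

On equispaced nodes a degree-2 polynomial has vanishing third forward difference, so
  - g(-3) + 3·g(-1) - 3·g(1) + g(3) = 0.
Substituting the known values and solving for g(1):
  -3·g(1) = 9
  g(1) = -3.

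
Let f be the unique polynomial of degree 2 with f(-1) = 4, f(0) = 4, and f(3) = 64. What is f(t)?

Using the Lagrange interpolation formula with nodes -1, 0, 3:
  L_0(t) = t(t - 3) / 4
  L_1(t) = (t + 1)(t - 3) / -3
  L_2(t) = (t + 1)t / 12
Then f(t) = 4·L_0(t) + 4·L_1(t) + 64·L_2(t).
Expanding and collecting terms gives f(t) = 5t² + 5t + 4.
Check: f(0) = 4. ✓

f(t) = 5t^2 + 5t + 4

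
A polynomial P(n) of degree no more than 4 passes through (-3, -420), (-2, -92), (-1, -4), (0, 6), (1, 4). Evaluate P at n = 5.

-2164

Write P(n) = an^4 + bn^3 + cn^2 + dn + e. Substituting each data point gives a linear system:
  81a - 27b + 9c - 3d + e = -420
  16a - 8b + 4c - 2d + e = -92
  a - b + c - d + e = -4
  e = 6
  a + b + c + d + e = 4
Solving the system yields a = -4, b = 3, c = -2, d = 1, e = 6.
So P(n) = -4n^4 + 3n^3 - 2n^2 + n + 6.
Then P(5) = -2164.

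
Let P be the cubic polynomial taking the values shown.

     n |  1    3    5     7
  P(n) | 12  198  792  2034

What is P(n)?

P(n) = 5n^3 + 6n^2 + 4n - 3

Write P(n) = an^3 + bn^2 + cn + d. Substituting each data point gives a linear system:
  a + b + c + d = 12
  27a + 9b + 3c + d = 198
  125a + 25b + 5c + d = 792
  343a + 49b + 7c + d = 2034
Solving the system yields a = 5, b = 6, c = 4, d = -3.
So P(n) = 5n^3 + 6n^2 + 4n - 3.
Check: P(7) = 2034. ✓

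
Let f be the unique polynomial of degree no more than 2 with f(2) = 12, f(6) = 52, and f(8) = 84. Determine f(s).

Write f(s) = as^2 + bs + c. Substituting each data point gives a linear system:
  4a + 2b + c = 12
  36a + 6b + c = 52
  64a + 8b + c = 84
Solving the system yields a = 1, b = 2, c = 4.
So f(s) = s² + 2s + 4.
Check: f(6) = 52. ✓

f(s) = s^2 + 2s + 4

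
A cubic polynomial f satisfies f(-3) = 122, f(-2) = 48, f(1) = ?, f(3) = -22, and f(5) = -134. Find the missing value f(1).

The 4 known points determine the degree-3 polynomial uniquely.
Write f(x) = ax^3 + bx^2 + cx + d. Substituting each data point gives a linear system:
  -27a + 9b - 3c + d = 122
  -8a + 4b - 2c + d = 48
  27a + 9b + 3c + d = -22
  125a + 25b + 5c + d = -134
Solving the system yields a = -2, b = 6, c = -6, d = -4.
So f(x) = -2x³ + 6x² - 6x - 4.
Then f(1) = -6.

-6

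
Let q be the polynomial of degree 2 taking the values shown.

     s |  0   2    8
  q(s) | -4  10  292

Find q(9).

374

Write q(s) = as^2 + bs + c. Substituting each data point gives a linear system:
  c = -4
  4a + 2b + c = 10
  64a + 8b + c = 292
Solving the system yields a = 5, b = -3, c = -4.
So q(s) = 5s^2 - 3s - 4.
Then q(9) = 374.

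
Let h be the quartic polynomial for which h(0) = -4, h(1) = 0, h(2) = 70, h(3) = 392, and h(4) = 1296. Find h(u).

Write h(u) = au^4 + bu^3 + cu^2 + du + e. Substituting each data point gives a linear system:
  e = -4
  a + b + c + d + e = 0
  16a + 8b + 4c + 2d + e = 70
  81a + 27b + 9c + 3d + e = 392
  256a + 64b + 16c + 4d + e = 1296
Solving the system yields a = 6, b = -5, c = 6, d = -3, e = -4.
So h(u) = 6u^4 - 5u^3 + 6u^2 - 3u - 4.
Check: h(3) = 392. ✓

h(u) = 6u^4 - 5u^3 + 6u^2 - 3u - 4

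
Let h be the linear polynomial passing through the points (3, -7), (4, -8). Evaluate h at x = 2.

Write h(x) = ax + b. Substituting each data point gives a linear system:
  3a + b = -7
  4a + b = -8
Solving the system yields a = -1, b = -4.
So h(x) = -x - 4.
Then h(2) = -6.

-6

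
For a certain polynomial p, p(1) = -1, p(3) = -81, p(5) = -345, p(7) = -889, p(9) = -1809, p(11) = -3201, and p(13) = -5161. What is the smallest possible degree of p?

3

Forward differences of the values at n = 1, 3, 5, 7, 9, 11, 13:
  p  : -1  -81  -345  -889  -1809  -3201  -5161
  Δ  : -80  -264  -544  -920  -1392  -1960
  Δ^2: -184  -280  -376  -472  -568
  Δ^3: -96  -96  -96  -96
  Δ^4: 0  0  0
  Δ^5: 0  0
  Δ^6: 0
The third differences are constant (-96) and nonzero, while all higher differences vanish, so the minimal degree is 3.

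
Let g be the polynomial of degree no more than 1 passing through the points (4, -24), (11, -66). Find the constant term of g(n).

Write g(n) = an + b. Substituting each data point gives a linear system:
  4a + b = -24
  11a + b = -66
Solving the system yields a = -6, b = 0.
So g(n) = -6n.
The constant term is 0.

0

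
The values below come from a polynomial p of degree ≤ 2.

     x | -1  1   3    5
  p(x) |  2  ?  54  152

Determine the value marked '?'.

On equispaced nodes a degree-2 polynomial has vanishing third forward difference, so
  - p(-1) + 3·p(1) - 3·p(3) + p(5) = 0.
Substituting the known values and solving for p(1):
  3·p(1) = 12
  p(1) = 4.

4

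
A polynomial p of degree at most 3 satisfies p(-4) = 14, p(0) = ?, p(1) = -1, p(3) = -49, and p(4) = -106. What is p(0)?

2

The 4 known points determine the degree-3 polynomial uniquely.
Write p(n) = an^3 + bn^2 + cn + d. Substituting each data point gives a linear system:
  -64a + 16b - 4c + d = 14
  a + b + c + d = -1
  27a + 9b + 3c + d = -49
  64a + 16b + 4c + d = -106
Solving the system yields a = -1, b = -3, c = 1, d = 2.
So p(n) = -n³ - 3n² + n + 2.
Then p(0) = 2.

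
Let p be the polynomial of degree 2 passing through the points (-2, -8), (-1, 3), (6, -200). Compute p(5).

Write p(n) = an^2 + bn + c. Substituting each data point gives a linear system:
  4a - 2b + c = -8
  a - b + c = 3
  36a + 6b + c = -200
Solving the system yields a = -5, b = -4, c = 4.
So p(n) = -5n^2 - 4n + 4.
Then p(5) = -141.

-141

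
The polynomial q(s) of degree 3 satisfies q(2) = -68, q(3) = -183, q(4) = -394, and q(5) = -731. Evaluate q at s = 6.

Write q(s) = as^3 + bs^2 + cs + d. Substituting each data point gives a linear system:
  8a + 4b + 2c + d = -68
  27a + 9b + 3c + d = -183
  64a + 16b + 4c + d = -394
  125a + 25b + 5c + d = -731
Solving the system yields a = -5, b = -3, c = -5, d = -6.
So q(s) = -5s³ - 3s² - 5s - 6.
Then q(6) = -1224.

-1224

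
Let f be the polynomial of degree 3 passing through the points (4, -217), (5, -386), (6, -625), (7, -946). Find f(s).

f(s) = -2s^3 - 5s^2 - 2s - 1

Using the Lagrange interpolation formula with nodes 4, 5, 6, 7:
  L_0(s) = (s - 5)(s - 6)(s - 7) / -6
  L_1(s) = (s - 4)(s - 6)(s - 7) / 2
  L_2(s) = (s - 4)(s - 5)(s - 7) / -2
  L_3(s) = (s - 4)(s - 5)(s - 6) / 6
Then f(s) = -217·L_0(s) - 386·L_1(s) - 625·L_2(s) - 946·L_3(s).
Expanding and collecting terms gives f(s) = -2s^3 - 5s^2 - 2s - 1.
Check: f(6) = -625. ✓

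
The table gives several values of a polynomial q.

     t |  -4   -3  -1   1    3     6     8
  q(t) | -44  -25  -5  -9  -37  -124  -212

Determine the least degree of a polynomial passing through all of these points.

2

Divided differences on the nodes -4, -3, -1, 1, 3, 6, 8:
  order 0: -44  -25  -5  -9  -37  -124  -212
  order 1: 19  10  -2  -14  -29  -44
  order 2: -3  -3  -3  -3  -3
  order 3: 0  0  0  0
  order 4: 0  0  0
  order 5: 0  0
  order 6: 0
The order-2 divided differences are all -3 (nonzero) and every higher order vanishes, so the data lies on a polynomial of degree exactly 2.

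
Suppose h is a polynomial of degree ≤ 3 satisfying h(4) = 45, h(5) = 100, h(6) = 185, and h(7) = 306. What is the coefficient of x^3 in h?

1

Write h(x) = ax^3 + bx^2 + cx + d. Substituting each data point gives a linear system:
  64a + 16b + 4c + d = 45
  125a + 25b + 5c + d = 100
  216a + 36b + 6c + d = 185
  343a + 49b + 7c + d = 306
Solving the system yields a = 1, b = 0, c = -6, d = 5.
So h(x) = x³ - 6x + 5.
The leading coefficient is 1.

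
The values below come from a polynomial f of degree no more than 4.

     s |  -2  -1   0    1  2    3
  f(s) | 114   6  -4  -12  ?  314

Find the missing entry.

30

On equispaced nodes a degree-4 polynomial has vanishing fifth forward difference, so
  - f(-2) + 5·f(-1) - 10·f(0) + 10·f(1) - 5·f(2) + f(3) = 0.
Substituting the known values and solving for f(2):
  -5·f(2) = -150
  f(2) = 30.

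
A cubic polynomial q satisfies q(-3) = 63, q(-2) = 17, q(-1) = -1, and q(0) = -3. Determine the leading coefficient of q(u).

Write q(u) = au^3 + bu^2 + cu + d. Substituting each data point gives a linear system:
  -27a + 9b - 3c + d = 63
  -8a + 4b - 2c + d = 17
  -a + b - c + d = -1
  d = -3
Solving the system yields a = -2, b = 2, c = 2, d = -3.
So q(u) = -2u^3 + 2u^2 + 2u - 3.
The leading coefficient is -2.

-2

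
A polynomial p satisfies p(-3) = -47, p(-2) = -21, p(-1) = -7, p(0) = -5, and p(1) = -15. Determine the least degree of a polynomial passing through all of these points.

2

Forward differences of the values at x = -3, -2, -1, 0, 1:
  p  : -47  -21  -7  -5  -15
  Δ  : 26  14  2  -10
  Δ^2: -12  -12  -12
  Δ^3: 0  0
  Δ^4: 0
The second differences are constant (-12) and nonzero, while all higher differences vanish, so the minimal degree is 2.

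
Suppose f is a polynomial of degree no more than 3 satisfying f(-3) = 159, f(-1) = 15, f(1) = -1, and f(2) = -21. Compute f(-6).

Write f(t) = at^3 + bt^2 + ct + d. Substituting each data point gives a linear system:
  -27a + 9b - 3c + d = 159
  -a + b - c + d = 15
  a + b + c + d = -1
  8a + 4b + 2c + d = -21
Solving the system yields a = -4, b = 4, c = -4, d = 3.
So f(t) = -4t³ + 4t² - 4t + 3.
Then f(-6) = 1035.

1035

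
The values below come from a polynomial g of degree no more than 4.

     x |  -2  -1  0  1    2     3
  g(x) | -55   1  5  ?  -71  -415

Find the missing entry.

The 5 known points determine the degree-4 polynomial uniquely.
Write g(x) = ax^4 + bx^3 + cx^2 + dx + e. Substituting each data point gives a linear system:
  16a - 8b + 4c - 2d + e = -55
  a - b + c - d + e = 1
  e = 5
  16a + 8b + 4c + 2d + e = -71
  81a + 27b + 9c + 3d + e = -415
Solving the system yields a = -5, b = -2, c = 3, d = 4, e = 5.
So g(x) = -5x⁴ - 2x³ + 3x² + 4x + 5.
Then g(1) = 5.

5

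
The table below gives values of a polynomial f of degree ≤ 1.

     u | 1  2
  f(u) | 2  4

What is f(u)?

f(u) = 2u

Write f(u) = au + b. Substituting each data point gives a linear system:
  a + b = 2
  2a + b = 4
Solving the system yields a = 2, b = 0.
So f(u) = 2u.
Check: f(2) = 4. ✓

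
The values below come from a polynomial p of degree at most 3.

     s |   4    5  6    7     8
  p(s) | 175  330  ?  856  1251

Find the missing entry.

On equispaced nodes a degree-3 polynomial has vanishing fourth forward difference, so
  p(4) - 4·p(5) + 6·p(6) - 4·p(7) + p(8) = 0.
Substituting the known values and solving for p(6):
  6·p(6) = 3318
  p(6) = 553.

553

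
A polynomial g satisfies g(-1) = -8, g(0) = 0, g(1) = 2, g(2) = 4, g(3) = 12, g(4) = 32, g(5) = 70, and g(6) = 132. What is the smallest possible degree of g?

3

Forward differences of the values at u = -1, 0, 1, 2, 3, 4, 5, 6:
  g  : -8  0  2  4  12  32  70  132
  Δ  : 8  2  2  8  20  38  62
  Δ^2: -6  0  6  12  18  24
  Δ^3: 6  6  6  6  6
  Δ^4: 0  0  0  0
  Δ^5: 0  0  0
  Δ^6: 0  0
  Δ^7: 0
The third differences are constant (6) and nonzero, while all higher differences vanish, so the minimal degree is 3.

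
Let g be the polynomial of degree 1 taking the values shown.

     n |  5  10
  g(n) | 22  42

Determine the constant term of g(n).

Write g(n) = an + b. Substituting each data point gives a linear system:
  5a + b = 22
  10a + b = 42
Solving the system yields a = 4, b = 2.
So g(n) = 4n + 2.
The constant term is 2.

2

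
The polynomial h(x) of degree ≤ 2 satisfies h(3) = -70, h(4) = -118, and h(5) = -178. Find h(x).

h(x) = -6x^2 - 6x + 2

Using the Lagrange interpolation formula with nodes 3, 4, 5:
  L_0(x) = (x - 4)(x - 5) / 2
  L_1(x) = (x - 3)(x - 5) / -1
  L_2(x) = (x - 3)(x - 4) / 2
Then h(x) = -70·L_0(x) - 118·L_1(x) - 178·L_2(x).
Expanding and collecting terms gives h(x) = -6x^2 - 6x + 2.
Check: h(5) = -178. ✓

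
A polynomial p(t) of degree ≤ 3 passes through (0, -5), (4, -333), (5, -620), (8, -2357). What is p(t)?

Using the Lagrange interpolation formula with nodes 0, 4, 5, 8:
  L_0(t) = (t - 4)(t - 5)(t - 8) / -160
  L_1(t) = t(t - 5)(t - 8) / 16
  L_2(t) = t(t - 4)(t - 8) / -15
  L_3(t) = t(t - 4)(t - 5) / 96
Then p(t) = -5·L_0(t) - 333·L_1(t) - 620·L_2(t) - 2357·L_3(t).
Expanding and collecting terms gives p(t) = -4t³ - 5t² + 2t - 5.
Check: p(4) = -333. ✓

p(t) = -4t^3 - 5t^2 + 2t - 5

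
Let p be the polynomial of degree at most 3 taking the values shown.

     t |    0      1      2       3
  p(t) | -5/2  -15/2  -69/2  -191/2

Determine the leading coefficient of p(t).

Write p(t) = at^3 + bt^2 + ct + d. Substituting each data point gives a linear system:
  d = -5/2
  a + b + c + d = -15/2
  8a + 4b + 2c + d = -69/2
  27a + 9b + 3c + d = -191/2
Solving the system yields a = -2, b = -5, c = 2, d = -5/2.
So p(t) = -2t^3 - 5t^2 + 2t - 5/2.
The leading coefficient is -2.

-2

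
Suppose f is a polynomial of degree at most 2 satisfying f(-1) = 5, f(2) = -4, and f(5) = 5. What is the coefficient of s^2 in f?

1

Write f(s) = as^2 + bs + c. Substituting each data point gives a linear system:
  a - b + c = 5
  4a + 2b + c = -4
  25a + 5b + c = 5
Solving the system yields a = 1, b = -4, c = 0.
So f(s) = s^2 - 4s.
The leading coefficient is 1.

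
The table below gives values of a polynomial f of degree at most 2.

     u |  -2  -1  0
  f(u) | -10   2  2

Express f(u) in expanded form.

f(u) = -6u^2 - 6u + 2

Using the Lagrange interpolation formula with nodes -2, -1, 0:
  L_0(u) = (u + 1)u / 2
  L_1(u) = (u + 2)u / -1
  L_2(u) = (u + 2)(u + 1) / 2
Then f(u) = -10·L_0(u) + 2·L_1(u) + 2·L_2(u).
Expanding and collecting terms gives f(u) = -6u² - 6u + 2.
Check: f(-1) = 2. ✓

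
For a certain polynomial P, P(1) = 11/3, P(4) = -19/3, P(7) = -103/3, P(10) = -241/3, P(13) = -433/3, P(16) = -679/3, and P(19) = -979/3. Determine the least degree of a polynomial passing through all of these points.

Forward differences of the values at s = 1, 4, 7, 10, 13, 16, 19:
  P  : 11/3  -19/3  -103/3  -241/3  -433/3  -679/3  -979/3
  Δ  : -10  -28  -46  -64  -82  -100
  Δ^2: -18  -18  -18  -18  -18
  Δ^3: 0  0  0  0
  Δ^4: 0  0  0
  Δ^5: 0  0
  Δ^6: 0
The second differences are constant (-18) and nonzero, while all higher differences vanish, so the minimal degree is 2.

2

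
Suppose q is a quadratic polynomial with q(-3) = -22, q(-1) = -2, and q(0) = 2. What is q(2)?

-2

Using the Lagrange interpolation formula with nodes -3, -1, 0:
  L_0(x) = (x + 1)x / 6
  L_1(x) = (x + 3)x / -2
  L_2(x) = (x + 3)(x + 1) / 3
Then q(x) = -22·L_0(x) - 2·L_1(x) + 2·L_2(x).
Expanding and collecting terms gives q(x) = -2x² + 2x + 2.
Evaluating at x = 2: q(2) = -2.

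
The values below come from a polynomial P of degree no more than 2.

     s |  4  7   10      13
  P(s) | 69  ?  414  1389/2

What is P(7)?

The 3 known points determine the degree-2 polynomial uniquely.
Write P(s) = as^2 + bs + c. Substituting each data point gives a linear system:
  16a + 4b + c = 69
  100a + 10b + c = 414
  169a + 13b + c = 1389/2
Solving the system yields a = 4, b = 3/2, c = -1.
So P(s) = 4s² + (3/2)s - 1.
Then P(7) = 411/2.

411/2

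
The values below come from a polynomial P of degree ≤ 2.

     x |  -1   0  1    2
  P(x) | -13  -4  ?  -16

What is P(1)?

The 3 known points determine the degree-2 polynomial uniquely.
Write P(x) = ax^2 + bx + c. Substituting each data point gives a linear system:
  a - b + c = -13
  c = -4
  4a + 2b + c = -16
Solving the system yields a = -5, b = 4, c = -4.
So P(x) = -5x^2 + 4x - 4.
Then P(1) = -5.

-5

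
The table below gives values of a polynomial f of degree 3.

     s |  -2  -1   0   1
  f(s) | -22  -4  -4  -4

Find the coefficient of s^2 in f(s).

0

Write f(s) = as^3 + bs^2 + cs + d. Substituting each data point gives a linear system:
  -8a + 4b - 2c + d = -22
  -a + b - c + d = -4
  d = -4
  a + b + c + d = -4
Solving the system yields a = 3, b = 0, c = -3, d = -4.
So f(s) = 3s^3 - 3s - 4.
The coefficient of s^2 is 0.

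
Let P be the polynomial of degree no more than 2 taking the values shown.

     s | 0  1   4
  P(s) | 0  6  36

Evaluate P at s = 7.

Write P(s) = as^2 + bs + c. Substituting each data point gives a linear system:
  c = 0
  a + b + c = 6
  16a + 4b + c = 36
Solving the system yields a = 1, b = 5, c = 0.
So P(s) = s^2 + 5s.
Then P(7) = 84.

84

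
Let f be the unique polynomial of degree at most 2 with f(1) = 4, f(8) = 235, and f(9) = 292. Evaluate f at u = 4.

67

Using the Lagrange interpolation formula with nodes 1, 8, 9:
  L_0(u) = (u - 8)(u - 9) / 56
  L_1(u) = (u - 1)(u - 9) / -7
  L_2(u) = (u - 1)(u - 8) / 8
Then f(u) = 4·L_0(u) + 235·L_1(u) + 292·L_2(u).
Expanding and collecting terms gives f(u) = 3u^2 + 6u - 5.
Evaluating at u = 4: f(4) = 67.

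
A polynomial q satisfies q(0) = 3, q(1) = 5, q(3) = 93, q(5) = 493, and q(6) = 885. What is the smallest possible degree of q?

3

Divided differences on the nodes 0, 1, 3, 5, 6:
  order 0: 3  5  93  493  885
  order 1: 2  44  200  392
  order 2: 14  39  64
  order 3: 5  5
  order 4: 0
The order-3 divided differences are all 5 (nonzero) and every higher order vanishes, so the data lies on a polynomial of degree exactly 3.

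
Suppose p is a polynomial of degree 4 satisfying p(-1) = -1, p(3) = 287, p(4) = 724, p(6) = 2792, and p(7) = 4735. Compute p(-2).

Write p(u) = au^4 + bu^3 + cu^2 + du + e. Substituting each data point gives a linear system:
  a - b + c - d + e = -1
  81a + 27b + 9c + 3d + e = 287
  256a + 64b + 16c + 4d + e = 724
  1296a + 216b + 36c + 6d + e = 2792
  2401a + 343b + 49c + 7d + e = 4735
Solving the system yields a = 1, b = 6, c = 6, d = -2, e = -4.
So p(u) = u⁴ + 6u³ + 6u² - 2u - 4.
Then p(-2) = -8.

-8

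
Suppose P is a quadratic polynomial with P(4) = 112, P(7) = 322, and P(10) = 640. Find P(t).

P(t) = 6t^2 + 4t

Write P(t) = at^2 + bt + c. Substituting each data point gives a linear system:
  16a + 4b + c = 112
  49a + 7b + c = 322
  100a + 10b + c = 640
Solving the system yields a = 6, b = 4, c = 0.
So P(t) = 6t² + 4t.
Check: P(4) = 112. ✓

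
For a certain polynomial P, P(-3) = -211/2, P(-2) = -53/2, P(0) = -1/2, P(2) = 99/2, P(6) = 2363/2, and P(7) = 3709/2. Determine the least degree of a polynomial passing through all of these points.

3

Divided differences on the nodes -3, -2, 0, 2, 6, 7:
  order 0: -211/2  -53/2  -1/2  99/2  2363/2  3709/2
  order 1: 79  13  25  283  673
  order 2: -22  3  43  78
  order 3: 5  5  5
  order 4: 0  0
  order 5: 0
The order-3 divided differences are all 5 (nonzero) and every higher order vanishes, so the data lies on a polynomial of degree exactly 3.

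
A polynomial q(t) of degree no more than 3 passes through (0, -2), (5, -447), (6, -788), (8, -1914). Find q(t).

Using the Lagrange interpolation formula with nodes 0, 5, 6, 8:
  L_0(t) = (t - 5)(t - 6)(t - 8) / -240
  L_1(t) = t(t - 6)(t - 8) / 15
  L_2(t) = t(t - 5)(t - 8) / -12
  L_3(t) = t(t - 5)(t - 6) / 48
Then q(t) = -2·L_0(t) - 447·L_1(t) - 788·L_2(t) - 1914·L_3(t).
Expanding and collecting terms gives q(t) = -4t^3 + 2t^2 + t - 2.
Check: q(0) = -2. ✓

q(t) = -4t^3 + 2t^2 + t - 2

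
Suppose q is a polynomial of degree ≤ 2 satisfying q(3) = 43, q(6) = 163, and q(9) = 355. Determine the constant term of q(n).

Write q(n) = an^2 + bn + c. Substituting each data point gives a linear system:
  9a + 3b + c = 43
  36a + 6b + c = 163
  81a + 9b + c = 355
Solving the system yields a = 4, b = 4, c = -5.
So q(n) = 4n^2 + 4n - 5.
The constant term is -5.

-5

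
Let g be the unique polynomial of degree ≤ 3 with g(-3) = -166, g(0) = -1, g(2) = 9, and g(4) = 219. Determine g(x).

g(x) = 5x^3 - 5x^2 - 5x - 1

Using the Lagrange interpolation formula with nodes -3, 0, 2, 4:
  L_0(x) = x(x - 2)(x - 4) / -105
  L_1(x) = (x + 3)(x - 2)(x - 4) / 24
  L_2(x) = (x + 3)x(x - 4) / -20
  L_3(x) = (x + 3)x(x - 2) / 56
Then g(x) = -166·L_0(x) - 1·L_1(x) + 9·L_2(x) + 219·L_3(x).
Expanding and collecting terms gives g(x) = 5x^3 - 5x^2 - 5x - 1.
Check: g(4) = 219. ✓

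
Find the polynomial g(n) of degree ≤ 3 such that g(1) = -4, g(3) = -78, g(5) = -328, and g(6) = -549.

Using the Lagrange interpolation formula with nodes 1, 3, 5, 6:
  L_0(n) = (n - 3)(n - 5)(n - 6) / -40
  L_1(n) = (n - 1)(n - 5)(n - 6) / 12
  L_2(n) = (n - 1)(n - 3)(n - 6) / -8
  L_3(n) = (n - 1)(n - 3)(n - 5) / 15
Then g(n) = -4·L_0(n) - 78·L_1(n) - 328·L_2(n) - 549·L_3(n).
Expanding and collecting terms gives g(n) = -2n³ - 4n² + 5n - 3.
Check: g(1) = -4. ✓

g(n) = -2n^3 - 4n^2 + 5n - 3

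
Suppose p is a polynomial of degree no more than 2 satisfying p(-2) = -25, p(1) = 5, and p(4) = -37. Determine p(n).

Write p(n) = an^2 + bn + c. Substituting each data point gives a linear system:
  4a - 2b + c = -25
  a + b + c = 5
  16a + 4b + c = -37
Solving the system yields a = -4, b = 6, c = 3.
So p(n) = -4n² + 6n + 3.
Check: p(1) = 5. ✓

p(n) = -4n^2 + 6n + 3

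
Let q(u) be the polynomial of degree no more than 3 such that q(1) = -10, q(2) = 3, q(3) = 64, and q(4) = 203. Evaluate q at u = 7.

Forward differences of the values at u = 1, 2, 3, 4:
  q  : -10  3  64  203
  Δ  : 13  61  139
  Δ^2: 48  78
  Δ^3: 30
The third differences are constant, confirming degree 3.
Interpolating (Newton forward form) and evaluating at u = 7 gives q(7) = 1388.

1388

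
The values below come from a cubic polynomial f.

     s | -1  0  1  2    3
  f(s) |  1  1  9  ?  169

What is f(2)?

The 4 known points determine the degree-3 polynomial uniquely.
Write f(s) = as^3 + bs^2 + cs + d. Substituting each data point gives a linear system:
  -a + b - c + d = 1
  d = 1
  a + b + c + d = 9
  27a + 9b + 3c + d = 169
Solving the system yields a = 5, b = 4, c = -1, d = 1.
So f(s) = 5s^3 + 4s^2 - s + 1.
Then f(2) = 55.

55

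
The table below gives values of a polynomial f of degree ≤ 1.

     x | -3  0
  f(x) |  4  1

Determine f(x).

f(x) = -x + 1

Using the Lagrange interpolation formula with nodes -3, 0:
  L_0(x) = x / -3
  L_1(x) = (x + 3) / 3
Then f(x) = 4·L_0(x) + 1·L_1(x).
Expanding and collecting terms gives f(x) = -x + 1.
Check: f(-3) = 4. ✓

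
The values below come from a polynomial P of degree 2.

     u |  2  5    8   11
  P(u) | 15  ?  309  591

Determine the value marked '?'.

117

The 3 known points determine the degree-2 polynomial uniquely.
Write P(u) = au^2 + bu + c. Substituting each data point gives a linear system:
  4a + 2b + c = 15
  64a + 8b + c = 309
  121a + 11b + c = 591
Solving the system yields a = 5, b = -1, c = -3.
So P(u) = 5u^2 - u - 3.
Then P(5) = 117.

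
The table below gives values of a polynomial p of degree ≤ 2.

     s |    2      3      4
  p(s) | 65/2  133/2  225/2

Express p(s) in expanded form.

Write p(s) = as^2 + bs + c. Substituting each data point gives a linear system:
  4a + 2b + c = 65/2
  9a + 3b + c = 133/2
  16a + 4b + c = 225/2
Solving the system yields a = 6, b = 4, c = 1/2.
So p(s) = 6s² + 4s + 1/2.
Check: p(3) = 133/2. ✓

p(s) = 6s^2 + 4s + 1/2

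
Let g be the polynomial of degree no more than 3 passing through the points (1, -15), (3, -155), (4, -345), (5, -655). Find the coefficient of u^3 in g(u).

-5

Write g(u) = au^3 + bu^2 + cu + d. Substituting each data point gives a linear system:
  a + b + c + d = -15
  27a + 9b + 3c + d = -155
  64a + 16b + 4c + d = -345
  125a + 25b + 5c + d = -655
Solving the system yields a = -5, b = 0, c = -5, d = -5.
So g(u) = -5u^3 - 5u - 5.
The leading coefficient is -5.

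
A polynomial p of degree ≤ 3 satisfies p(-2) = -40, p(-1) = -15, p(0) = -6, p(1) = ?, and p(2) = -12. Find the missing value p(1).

The 4 known points determine the degree-3 polynomial uniquely.
Write p(x) = ax^3 + bx^2 + cx + d. Substituting each data point gives a linear system:
  -8a + 4b - 2c + d = -40
  -a + b - c + d = -15
  d = -6
  8a + 4b + 2c + d = -12
Solving the system yields a = 1, b = -5, c = 3, d = -6.
So p(x) = x^3 - 5x^2 + 3x - 6.
Then p(1) = -7.

-7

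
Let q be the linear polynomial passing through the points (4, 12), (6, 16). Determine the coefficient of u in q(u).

Write q(u) = au + b. Substituting each data point gives a linear system:
  4a + b = 12
  6a + b = 16
Solving the system yields a = 2, b = 4.
So q(u) = 2u + 4.
The leading coefficient is 2.

2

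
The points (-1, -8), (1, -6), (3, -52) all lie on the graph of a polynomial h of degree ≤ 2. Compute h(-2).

-27

Using the Lagrange interpolation formula with nodes -1, 1, 3:
  L_0(u) = (u - 1)(u - 3) / 8
  L_1(u) = (u + 1)(u - 3) / -4
  L_2(u) = (u + 1)(u - 1) / 8
Then h(u) = -8·L_0(u) - 6·L_1(u) - 52·L_2(u).
Expanding and collecting terms gives h(u) = -6u² + u - 1.
Evaluating at u = -2: h(-2) = -27.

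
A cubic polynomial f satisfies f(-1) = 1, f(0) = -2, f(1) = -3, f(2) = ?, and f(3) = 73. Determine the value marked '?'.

16

The 4 known points determine the degree-3 polynomial uniquely.
Write f(s) = as^3 + bs^2 + cs + d. Substituting each data point gives a linear system:
  -a + b - c + d = 1
  d = -2
  a + b + c + d = -3
  27a + 9b + 3c + d = 73
Solving the system yields a = 3, b = 1, c = -5, d = -2.
So f(s) = 3s³ + s² - 5s - 2.
Then f(2) = 16.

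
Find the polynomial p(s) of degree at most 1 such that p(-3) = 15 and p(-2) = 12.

Write p(s) = as + b. Substituting each data point gives a linear system:
  -3a + b = 15
  -2a + b = 12
Solving the system yields a = -3, b = 6.
So p(s) = -3s + 6.
Check: p(-2) = 12. ✓

p(s) = -3s + 6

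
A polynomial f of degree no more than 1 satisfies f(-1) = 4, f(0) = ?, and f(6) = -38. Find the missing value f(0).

The 2 known points determine the degree-1 polynomial uniquely.
Write f(u) = au + b. Substituting each data point gives a linear system:
  -a + b = 4
  6a + b = -38
Solving the system yields a = -6, b = -2.
So f(u) = -6u - 2.
Then f(0) = -2.

-2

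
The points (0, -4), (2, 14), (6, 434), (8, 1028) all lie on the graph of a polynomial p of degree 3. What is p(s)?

Write p(s) = as^3 + bs^2 + cs + d. Substituting each data point gives a linear system:
  d = -4
  8a + 4b + 2c + d = 14
  216a + 36b + 6c + d = 434
  512a + 64b + 8c + d = 1028
Solving the system yields a = 2, b = 0, c = 1, d = -4.
So p(s) = 2s^3 + s - 4.
Check: p(2) = 14. ✓

p(s) = 2s^3 + s - 4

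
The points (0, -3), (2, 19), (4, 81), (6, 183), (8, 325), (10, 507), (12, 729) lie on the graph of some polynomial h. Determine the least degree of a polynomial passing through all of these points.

2

Forward differences of the values at s = 0, 2, 4, 6, 8, 10, 12:
  h  : -3  19  81  183  325  507  729
  Δ  : 22  62  102  142  182  222
  Δ^2: 40  40  40  40  40
  Δ^3: 0  0  0  0
  Δ^4: 0  0  0
  Δ^5: 0  0
  Δ^6: 0
The second differences are constant (40) and nonzero, while all higher differences vanish, so the minimal degree is 2.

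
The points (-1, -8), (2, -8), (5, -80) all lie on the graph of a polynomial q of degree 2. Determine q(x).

Using the Lagrange interpolation formula with nodes -1, 2, 5:
  L_0(x) = (x - 2)(x - 5) / 18
  L_1(x) = (x + 1)(x - 5) / -9
  L_2(x) = (x + 1)(x - 2) / 18
Then q(x) = -8·L_0(x) - 8·L_1(x) - 80·L_2(x).
Expanding and collecting terms gives q(x) = -4x² + 4x.
Check: q(2) = -8. ✓

q(x) = -4x^2 + 4x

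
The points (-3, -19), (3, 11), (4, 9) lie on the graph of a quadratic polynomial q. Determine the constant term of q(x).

5

Write q(x) = ax^2 + bx + c. Substituting each data point gives a linear system:
  9a - 3b + c = -19
  9a + 3b + c = 11
  16a + 4b + c = 9
Solving the system yields a = -1, b = 5, c = 5.
So q(x) = -x² + 5x + 5.
The constant term is 5.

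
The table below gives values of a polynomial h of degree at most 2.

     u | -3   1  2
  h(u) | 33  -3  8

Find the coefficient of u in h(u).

Write h(u) = au^2 + bu + c. Substituting each data point gives a linear system:
  9a - 3b + c = 33
  a + b + c = -3
  4a + 2b + c = 8
Solving the system yields a = 4, b = -1, c = -6.
So h(u) = 4u^2 - u - 6.
The coefficient of u is -1.

-1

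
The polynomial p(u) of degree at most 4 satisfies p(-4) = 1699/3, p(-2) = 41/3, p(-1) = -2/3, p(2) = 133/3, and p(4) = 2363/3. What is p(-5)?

Using the Lagrange interpolation formula with nodes -4, -2, -1, 2, 4:
  L_0(u) = (u + 2)(u + 1)(u - 2)(u - 4) / 288
  L_1(u) = (u + 4)(u + 1)(u - 2)(u - 4) / -48
  L_2(u) = (u + 4)(u + 2)(u - 2)(u - 4) / 45
  L_3(u) = (u + 4)(u + 2)(u + 1)(u - 4) / -144
  L_4(u) = (u + 4)(u + 2)(u + 1)(u - 2) / 480
Then p(u) = 1699/3·L_0(u) + 41/3·L_1(u) - 2/3·L_2(u) + 133/3·L_3(u) + 2363/3·L_4(u).
Expanding and collecting terms gives p(u) = 3u⁴ + (5/3)u³ - 6u² + u + 5.
Evaluating at u = -5: p(-5) = 4550/3.

4550/3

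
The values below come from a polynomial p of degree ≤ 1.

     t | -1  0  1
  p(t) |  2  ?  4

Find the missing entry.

On equispaced nodes a degree-1 polynomial has vanishing second forward difference, so
  p(-1) - 2·p(0) + p(1) = 0.
Substituting the known values and solving for p(0):
  -2·p(0) = -6
  p(0) = 3.

3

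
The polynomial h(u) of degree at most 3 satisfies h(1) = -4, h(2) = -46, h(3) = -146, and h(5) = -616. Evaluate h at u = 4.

-328

Using the Lagrange interpolation formula with nodes 1, 2, 3, 5:
  L_0(u) = (u - 2)(u - 3)(u - 5) / -8
  L_1(u) = (u - 1)(u - 3)(u - 5) / 3
  L_2(u) = (u - 1)(u - 2)(u - 5) / -4
  L_3(u) = (u - 1)(u - 2)(u - 3) / 24
Then h(u) = -4·L_0(u) - 46·L_1(u) - 146·L_2(u) - 616·L_3(u).
Expanding and collecting terms gives h(u) = -4u^3 - 5u^2 + u + 4.
Evaluating at u = 4: h(4) = -328.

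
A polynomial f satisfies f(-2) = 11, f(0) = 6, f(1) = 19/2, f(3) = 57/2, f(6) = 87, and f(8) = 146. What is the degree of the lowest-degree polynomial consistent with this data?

Divided differences on the nodes -2, 0, 1, 3, 6, 8:
  order 0: 11  6  19/2  57/2  87  146
  order 1: -5/2  7/2  19/2  39/2  59/2
  order 2: 2  2  2  2
  order 3: 0  0  0
  order 4: 0  0
  order 5: 0
The order-2 divided differences are all 2 (nonzero) and every higher order vanishes, so the data lies on a polynomial of degree exactly 2.

2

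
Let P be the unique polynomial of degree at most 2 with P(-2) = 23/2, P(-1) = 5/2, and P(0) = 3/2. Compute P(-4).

107/2

Using the Lagrange interpolation formula with nodes -2, -1, 0:
  L_0(x) = (x + 1)x / 2
  L_1(x) = (x + 2)x / -1
  L_2(x) = (x + 2)(x + 1) / 2
Then P(x) = 23/2·L_0(x) + 5/2·L_1(x) + 3/2·L_2(x).
Expanding and collecting terms gives P(x) = 4x² + 3x + 3/2.
Evaluating at x = -4: P(-4) = 107/2.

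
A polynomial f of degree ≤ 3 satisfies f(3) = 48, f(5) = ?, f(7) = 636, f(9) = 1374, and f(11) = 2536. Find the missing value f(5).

The 4 known points determine the degree-3 polynomial uniquely.
Write f(t) = at^3 + bt^2 + ct + d. Substituting each data point gives a linear system:
  27a + 9b + 3c + d = 48
  343a + 49b + 7c + d = 636
  729a + 81b + 9c + d = 1374
  1331a + 121b + 11c + d = 2536
Solving the system yields a = 2, b = -1, c = -1, d = 6.
So f(t) = 2t^3 - t^2 - t + 6.
Then f(5) = 226.

226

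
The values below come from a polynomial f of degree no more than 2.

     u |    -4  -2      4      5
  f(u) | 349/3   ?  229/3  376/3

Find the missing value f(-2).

The 3 known points determine the degree-2 polynomial uniquely.
Write f(u) = au^2 + bu + c. Substituting each data point gives a linear system:
  16a - 4b + c = 349/3
  16a + 4b + c = 229/3
  25a + 5b + c = 376/3
Solving the system yields a = 6, b = -5, c = 1/3.
So f(u) = 6u² - 5u + 1/3.
Then f(-2) = 103/3.

103/3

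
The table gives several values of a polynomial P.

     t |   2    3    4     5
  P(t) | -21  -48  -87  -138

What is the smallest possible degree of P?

2

Forward differences of the values at t = 2, 3, 4, 5:
  P  : -21  -48  -87  -138
  Δ  : -27  -39  -51
  Δ^2: -12  -12
  Δ^3: 0
The second differences are constant (-12) and nonzero, while all higher differences vanish, so the minimal degree is 2.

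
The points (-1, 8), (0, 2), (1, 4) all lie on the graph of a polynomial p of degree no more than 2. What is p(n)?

Write p(n) = an^2 + bn + c. Substituting each data point gives a linear system:
  a - b + c = 8
  c = 2
  a + b + c = 4
Solving the system yields a = 4, b = -2, c = 2.
So p(n) = 4n² - 2n + 2.
Check: p(0) = 2. ✓

p(n) = 4n^2 - 2n + 2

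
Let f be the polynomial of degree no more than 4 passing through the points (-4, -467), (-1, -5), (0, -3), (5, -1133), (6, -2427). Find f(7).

-4581

Using the Lagrange interpolation formula with nodes -4, -1, 0, 5, 6:
  L_0(x) = (x + 1)x(x - 5)(x - 6) / 1080
  L_1(x) = (x + 4)x(x - 5)(x - 6) / -126
  L_2(x) = (x + 4)(x + 1)(x - 5)(x - 6) / 120
  L_3(x) = (x + 4)(x + 1)x(x - 6) / -270
  L_4(x) = (x + 4)(x + 1)x(x - 5) / 420
Then f(x) = -467·L_0(x) - 5·L_1(x) - 3·L_2(x) - 1133·L_3(x) - 2427·L_4(x).
Expanding and collecting terms gives f(x) = -2x⁴ + 4x² + 4x - 3.
Evaluating at x = 7: f(7) = -4581.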